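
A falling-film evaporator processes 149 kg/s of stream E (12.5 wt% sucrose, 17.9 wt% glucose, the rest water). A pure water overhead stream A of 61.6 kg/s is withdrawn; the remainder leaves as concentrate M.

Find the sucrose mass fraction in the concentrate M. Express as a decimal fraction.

sucrose is not removed: 149×0.125 = 18.625 kg/s of sucrose enters M.
Concentrate = 149 − 61.6 = 87.4 kg/s.
Mass fraction = 18.625/87.4 = 0.213.

0.213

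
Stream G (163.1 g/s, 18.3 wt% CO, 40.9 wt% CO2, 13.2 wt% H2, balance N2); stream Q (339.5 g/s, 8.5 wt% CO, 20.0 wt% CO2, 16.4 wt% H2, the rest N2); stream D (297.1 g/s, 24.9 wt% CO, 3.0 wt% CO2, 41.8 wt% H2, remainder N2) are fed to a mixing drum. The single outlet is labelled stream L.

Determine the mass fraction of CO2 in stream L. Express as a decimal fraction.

0.179

Total flow out = 163.1 + 339.5 + 297.1 = 799.7 g/s.
CO2 in = 163.1×0.409 + 339.5×0.200 + 297.1×0.030 = 143.52 g/s.
CO2 mass fraction in L = 143.52/799.7 = 0.179.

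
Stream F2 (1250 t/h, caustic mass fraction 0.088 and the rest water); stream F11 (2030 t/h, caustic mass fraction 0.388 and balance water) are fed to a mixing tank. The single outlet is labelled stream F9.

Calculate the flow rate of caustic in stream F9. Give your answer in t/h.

897.6 t/h

caustic out = caustic in = 1250×0.088 + 2030×0.388 = 897.64 t/h.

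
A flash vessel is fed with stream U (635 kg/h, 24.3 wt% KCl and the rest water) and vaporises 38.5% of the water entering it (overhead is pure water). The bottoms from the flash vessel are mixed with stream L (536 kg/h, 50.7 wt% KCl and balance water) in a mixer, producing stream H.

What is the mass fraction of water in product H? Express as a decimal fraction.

Vapour removed = 0.385×0.757×635 = 185.07 kg/h; concentrate = 449.93 kg/h.
water reaching the mixer = 295.63 (from concentrate) + 536×0.493 = 559.88 kg/h.
Product flow = 449.93 + 536 = 985.93 kg/h; water fraction = 0.568.

0.568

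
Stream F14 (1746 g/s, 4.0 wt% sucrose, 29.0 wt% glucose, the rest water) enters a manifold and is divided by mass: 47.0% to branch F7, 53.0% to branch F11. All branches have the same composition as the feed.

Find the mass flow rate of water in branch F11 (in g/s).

620 g/s

Branch F11 total = 0.530×1746 = 925.38 g/s.
water in F11 = 0.670×925.38 = 620 g/s.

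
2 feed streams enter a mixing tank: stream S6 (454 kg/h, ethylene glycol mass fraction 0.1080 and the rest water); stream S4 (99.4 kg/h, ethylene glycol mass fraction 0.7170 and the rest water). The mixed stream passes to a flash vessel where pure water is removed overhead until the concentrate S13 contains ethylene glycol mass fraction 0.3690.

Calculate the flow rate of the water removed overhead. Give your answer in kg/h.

ethylene glycol entering = 454×0.108 + 99.4×0.717 = 120.3 kg/h.
All ethylene glycol reports to S13, so S13 = 120.3/0.369 = 326.02 kg/h.
Total feed = 553.4 kg/h; overhead = 553.4 − 326.02 = 227.38 kg/h.

227.4 kg/h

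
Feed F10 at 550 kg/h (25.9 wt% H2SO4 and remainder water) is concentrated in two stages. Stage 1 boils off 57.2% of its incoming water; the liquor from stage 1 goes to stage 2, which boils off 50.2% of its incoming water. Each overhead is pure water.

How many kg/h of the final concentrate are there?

229.3 kg/h

water in feed = 550×0.741 = 407.55 kg/h.
After stage 1: water left = (1−0.572)×407.55 = 174.43; stream total = 316.88 kg/h.
After stage 2: water left = (1−0.502)×174.43 = 86.867; final concentrate = 229.32 kg/h.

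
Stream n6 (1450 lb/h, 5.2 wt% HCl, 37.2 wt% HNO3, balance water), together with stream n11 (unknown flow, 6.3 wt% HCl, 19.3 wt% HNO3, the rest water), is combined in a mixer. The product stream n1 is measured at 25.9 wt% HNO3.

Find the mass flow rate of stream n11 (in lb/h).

2483 lb/h

Let n11 be the unknown flow. Total out = 1450 + n11.
HNO3 balance: 539.4 + 0.193·n11 = 0.259·(1450 + n11)
(0.193 − 0.259)·n11 = 0.259×1450 − 539.4 = -163.85
n11 = -163.85 / -0.066 = 2482.6 lb/h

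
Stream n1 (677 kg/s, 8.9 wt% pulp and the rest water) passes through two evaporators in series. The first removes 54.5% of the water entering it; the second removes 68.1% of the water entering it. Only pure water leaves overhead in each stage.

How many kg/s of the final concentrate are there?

water in feed = 677×0.911 = 616.75 kg/s.
After stage 1: water left = (1−0.545)×616.75 = 280.62; stream total = 340.87 kg/s.
After stage 2: water left = (1−0.681)×280.62 = 89.518; final concentrate = 149.77 kg/s.

149.8 kg/s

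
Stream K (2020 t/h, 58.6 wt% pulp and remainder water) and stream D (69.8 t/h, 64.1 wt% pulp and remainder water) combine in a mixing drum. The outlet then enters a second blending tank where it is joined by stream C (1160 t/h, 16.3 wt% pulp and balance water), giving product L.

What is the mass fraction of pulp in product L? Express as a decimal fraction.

0.4362

Overall, product flow = 3249.8 t/h.
pulp in = 2020×0.586 + 69.8×0.641 + 1160×0.163 = 1417.5 t/h.
pulp fraction in L = 0.4362.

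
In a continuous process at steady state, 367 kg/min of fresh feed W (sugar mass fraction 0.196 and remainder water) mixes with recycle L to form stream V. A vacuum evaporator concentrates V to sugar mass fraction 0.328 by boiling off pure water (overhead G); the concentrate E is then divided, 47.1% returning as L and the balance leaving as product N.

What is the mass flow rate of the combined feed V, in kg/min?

Overall sugar balance (none leaves overhead): sugar in fresh feed = sugar in product, i.e. 367×0.196 = (1−0.471)·E·0.328.
E = 71.932/(0.328×0.529) = 414.56 kg/min.
Recycle L = 0.471×414.56 = 195.26 kg/min.
Combined feed V = 367 + 195.26 = 562.26 kg/min.

562.3 kg/min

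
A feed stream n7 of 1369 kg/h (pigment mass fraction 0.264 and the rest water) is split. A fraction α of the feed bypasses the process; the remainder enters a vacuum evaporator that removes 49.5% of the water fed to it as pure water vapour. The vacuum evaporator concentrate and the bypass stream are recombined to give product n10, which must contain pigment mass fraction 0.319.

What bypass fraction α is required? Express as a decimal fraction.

All 1369×0.264 = 361.42 kg/h of pigment reaches n10, so n10 = 361.42/0.319 = 1133 kg/h and vapour = 236.03 kg/h.
The evaporator receives (1−α)·1369 of feed at 0.736 water and removes 0.495 of that water:
0.495×0.736×(1−α)×1369 = 236.03
(1−α) = 236.03/498.75 = 0.4732;  α = 0.5268.

0.527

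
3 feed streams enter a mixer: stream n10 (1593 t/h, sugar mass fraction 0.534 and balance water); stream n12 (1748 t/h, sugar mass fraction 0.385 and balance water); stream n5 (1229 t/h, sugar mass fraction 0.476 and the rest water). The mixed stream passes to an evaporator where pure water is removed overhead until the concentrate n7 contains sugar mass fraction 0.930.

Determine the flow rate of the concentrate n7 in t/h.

2267 t/h

sugar entering = 1593×0.534 + 1748×0.385 + 1229×0.476 = 2108.6 t/h.
All sugar reports to n7, so n7 = 2108.6/0.930 = 2267.4 t/h.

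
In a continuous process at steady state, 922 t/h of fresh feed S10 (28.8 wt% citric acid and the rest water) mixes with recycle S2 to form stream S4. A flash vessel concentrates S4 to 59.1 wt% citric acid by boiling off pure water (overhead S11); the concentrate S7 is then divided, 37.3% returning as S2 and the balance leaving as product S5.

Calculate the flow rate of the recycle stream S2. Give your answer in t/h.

267.3 t/h

Overall citric acid balance (none leaves overhead): citric acid in fresh feed = citric acid in product, i.e. 922×0.288 = (1−0.373)·S7·0.591.
S7 = 265.54/(0.591×0.627) = 716.59 t/h.
Recycle S2 = 0.373×716.59 = 267.29 t/h.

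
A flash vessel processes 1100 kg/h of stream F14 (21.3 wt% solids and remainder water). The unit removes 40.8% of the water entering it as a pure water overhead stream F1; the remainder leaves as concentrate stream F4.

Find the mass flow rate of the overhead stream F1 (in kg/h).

353.2 kg/h

water entering = 1100×0.787 = 865.7 kg/h; overhead removed = 0.408×865.7 = 353.21 kg/h.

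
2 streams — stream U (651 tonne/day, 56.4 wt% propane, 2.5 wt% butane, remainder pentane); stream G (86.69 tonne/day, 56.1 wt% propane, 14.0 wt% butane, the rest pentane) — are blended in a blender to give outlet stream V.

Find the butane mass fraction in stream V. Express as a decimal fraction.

0.039

Total flow out = 651 + 86.69 = 737.69 tonne/day.
butane in = 651×0.025 + 86.69×0.140 = 28.412 tonne/day.
butane mass fraction in V = 28.412/737.69 = 0.039.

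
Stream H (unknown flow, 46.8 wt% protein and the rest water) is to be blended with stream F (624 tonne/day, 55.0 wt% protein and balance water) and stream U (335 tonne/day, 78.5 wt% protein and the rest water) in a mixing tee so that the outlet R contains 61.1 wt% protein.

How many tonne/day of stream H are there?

Let H be the unknown flow. Total out = 959 + H.
protein balance: 606.18 + 0.468·H = 0.611·(959 + H)
(0.468 − 0.611)·H = 0.611×959 − 606.18 = -20.226
H = -20.226 / -0.143 = 141.44 tonne/day

141.4 tonne/day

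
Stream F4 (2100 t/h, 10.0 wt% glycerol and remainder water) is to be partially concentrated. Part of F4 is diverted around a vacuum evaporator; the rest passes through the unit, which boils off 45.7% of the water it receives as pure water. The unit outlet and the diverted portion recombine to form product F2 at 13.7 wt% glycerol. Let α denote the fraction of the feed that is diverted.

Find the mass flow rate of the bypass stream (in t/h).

721.1 t/h

All 2100×0.100 = 210 t/h of glycerol reaches F2, so F2 = 210/0.137 = 1532.8 t/h and vapour = 567.15 t/h.
The evaporator receives (1−α)·2100 of feed at 0.900 water and removes 0.457 of that water:
0.457×0.900×(1−α)×2100 = 567.15
(1−α) = 567.15/863.73 = 0.6566;  α = 0.3434.
Bypass flow = 0.3434×2100 = 721.07 t/h.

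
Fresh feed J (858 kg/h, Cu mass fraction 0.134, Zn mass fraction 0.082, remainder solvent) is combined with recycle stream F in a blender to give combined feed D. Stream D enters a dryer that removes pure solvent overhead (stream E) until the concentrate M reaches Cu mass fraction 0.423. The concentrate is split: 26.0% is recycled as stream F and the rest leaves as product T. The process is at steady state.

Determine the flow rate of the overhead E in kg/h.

Overall Cu balance (none leaves overhead): Cu in fresh feed = Cu in product, i.e. 858×0.134 = (1−0.260)·M·0.423.
M = 114.97/(0.423×0.740) = 367.3 kg/h.
Recycle F = 0.260×367.3 = 95.498 kg/h.
Combined feed D = 858 + 95.498 = 953.5 kg/h.
Overhead E = D − M = 953.5 − 367.3 = 586.2 kg/h.

586.2 kg/h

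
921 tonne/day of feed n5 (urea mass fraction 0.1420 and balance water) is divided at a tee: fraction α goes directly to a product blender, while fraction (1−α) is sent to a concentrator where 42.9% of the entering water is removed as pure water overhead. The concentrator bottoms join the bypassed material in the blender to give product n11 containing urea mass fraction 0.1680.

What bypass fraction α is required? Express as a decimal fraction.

0.580

All 921×0.142 = 130.78 tonne/day of urea reaches n11, so n11 = 130.78/0.168 = 778.46 tonne/day and vapour = 142.54 tonne/day.
The evaporator receives (1−α)·921 of feed at 0.858 water and removes 0.429 of that water:
0.429×0.858×(1−α)×921 = 142.54
(1−α) = 142.54/339 = 0.4205;  α = 0.5795.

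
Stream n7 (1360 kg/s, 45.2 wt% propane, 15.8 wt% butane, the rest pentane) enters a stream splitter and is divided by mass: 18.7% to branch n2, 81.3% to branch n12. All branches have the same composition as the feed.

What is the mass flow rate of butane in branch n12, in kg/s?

Branch n12 total = 0.813×1360 = 1105.7 kg/s.
butane in n12 = 0.158×1105.7 = 174.7 kg/s.

174.7 kg/s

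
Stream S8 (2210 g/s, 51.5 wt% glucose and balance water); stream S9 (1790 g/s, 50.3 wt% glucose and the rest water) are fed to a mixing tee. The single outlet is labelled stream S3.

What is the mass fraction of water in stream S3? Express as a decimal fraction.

0.490

Total flow out = 2210 + 1790 = 4000 g/s.
water in = 2210×0.485 + 1790×0.497 = 1961.5 g/s.
water mass fraction in S3 = 1961.5/4000 = 0.490.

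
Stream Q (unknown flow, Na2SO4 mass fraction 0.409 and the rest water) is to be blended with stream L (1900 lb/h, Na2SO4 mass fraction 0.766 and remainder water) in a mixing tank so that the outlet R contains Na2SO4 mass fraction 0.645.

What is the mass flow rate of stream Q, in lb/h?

Let Q be the unknown flow. Total out = 1900 + Q.
Na2SO4 balance: 1455.4 + 0.409·Q = 0.645·(1900 + Q)
(0.409 − 0.645)·Q = 0.645×1900 − 1455.4 = -229.9
Q = -229.9 / -0.236 = 974.15 lb/h

974.2 lb/h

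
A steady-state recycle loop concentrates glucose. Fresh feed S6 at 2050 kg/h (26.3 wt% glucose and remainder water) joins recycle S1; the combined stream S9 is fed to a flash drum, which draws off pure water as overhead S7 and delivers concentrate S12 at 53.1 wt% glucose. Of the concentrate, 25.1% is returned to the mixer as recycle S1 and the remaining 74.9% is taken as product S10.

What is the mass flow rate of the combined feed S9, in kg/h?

2390 kg/h

Overall glucose balance (none leaves overhead): glucose in fresh feed = glucose in product, i.e. 2050×0.263 = (1−0.251)·S12·0.531.
S12 = 539.15/(0.531×0.749) = 1355.6 kg/h.
Recycle S1 = 0.251×1355.6 = 340.26 kg/h.
Combined feed S9 = 2050 + 340.26 = 2390.3 kg/h.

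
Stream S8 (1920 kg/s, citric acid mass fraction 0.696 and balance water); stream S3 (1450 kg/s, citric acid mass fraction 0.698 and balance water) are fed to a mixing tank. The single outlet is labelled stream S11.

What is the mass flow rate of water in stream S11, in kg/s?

1022 kg/s

water out = water in = 1920×0.304 + 1450×0.302 = 1021.6 kg/s.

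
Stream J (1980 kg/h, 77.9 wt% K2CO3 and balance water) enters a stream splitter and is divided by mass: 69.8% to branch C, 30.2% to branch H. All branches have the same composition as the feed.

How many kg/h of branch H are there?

598 kg/h

Branch H flow = 0.302×1980 = 597.96 kg/h.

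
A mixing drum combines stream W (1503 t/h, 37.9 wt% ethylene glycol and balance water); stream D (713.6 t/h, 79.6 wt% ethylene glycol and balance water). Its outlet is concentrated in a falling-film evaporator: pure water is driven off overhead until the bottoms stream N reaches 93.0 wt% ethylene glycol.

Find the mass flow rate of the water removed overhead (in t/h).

ethylene glycol entering = 1503×0.379 + 713.6×0.796 = 1137.7 t/h.
All ethylene glycol reports to N, so N = 1137.7/0.930 = 1223.3 t/h.
Total feed = 2216.6 t/h; overhead = 2216.6 − 1223.3 = 993.31 t/h.

993.3 t/h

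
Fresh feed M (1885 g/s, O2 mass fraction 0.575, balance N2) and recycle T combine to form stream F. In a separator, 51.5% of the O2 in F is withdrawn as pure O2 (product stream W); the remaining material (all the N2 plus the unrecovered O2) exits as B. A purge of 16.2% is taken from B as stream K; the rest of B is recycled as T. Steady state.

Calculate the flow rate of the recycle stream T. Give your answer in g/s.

N2 enters only via M and leaves only via the purge: 1885×0.425 = 0.162×(N2 in B), and the separator passes all N2, so N2 in F = N2 in B = 4945.2 g/s.
O2 in F: m_A = 1885×0.575 + (1−0.162)·(1−0.515)·m_A, so m_A = 1083.9/0.5936 = 1826 g/s.
B = (1−0.515)×1826 + 4945.2 = 5830.8 g/s.
Recycle T = (1−0.162)×5830.8 = 4886.2 g/s.

4886 g/s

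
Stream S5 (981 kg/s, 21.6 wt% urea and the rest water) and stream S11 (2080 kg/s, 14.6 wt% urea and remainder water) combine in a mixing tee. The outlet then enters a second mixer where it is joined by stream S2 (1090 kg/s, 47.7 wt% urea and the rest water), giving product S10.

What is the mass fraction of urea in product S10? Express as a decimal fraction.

0.2495

Overall, product flow = 4151 kg/s.
urea in = 981×0.216 + 2080×0.146 + 1090×0.477 = 1035.5 kg/s.
urea fraction in S10 = 0.2495.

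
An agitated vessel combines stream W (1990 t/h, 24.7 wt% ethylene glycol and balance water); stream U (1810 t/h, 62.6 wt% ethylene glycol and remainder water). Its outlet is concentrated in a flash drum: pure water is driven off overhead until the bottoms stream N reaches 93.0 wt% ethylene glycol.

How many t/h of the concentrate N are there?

1747 t/h

ethylene glycol entering = 1990×0.247 + 1810×0.626 = 1624.6 t/h.
All ethylene glycol reports to N, so N = 1624.6/0.930 = 1746.9 t/h.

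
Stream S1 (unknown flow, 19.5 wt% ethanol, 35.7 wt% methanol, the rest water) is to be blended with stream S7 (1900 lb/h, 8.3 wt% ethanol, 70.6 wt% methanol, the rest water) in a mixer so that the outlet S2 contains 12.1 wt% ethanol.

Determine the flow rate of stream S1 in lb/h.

975.7 lb/h

Let S1 be the unknown flow. Total out = 1900 + S1.
ethanol balance: 157.7 + 0.195·S1 = 0.121·(1900 + S1)
(0.195 − 0.121)·S1 = 0.121×1900 − 157.7 = 72.2
S1 = 72.2 / 0.074 = 975.68 lb/h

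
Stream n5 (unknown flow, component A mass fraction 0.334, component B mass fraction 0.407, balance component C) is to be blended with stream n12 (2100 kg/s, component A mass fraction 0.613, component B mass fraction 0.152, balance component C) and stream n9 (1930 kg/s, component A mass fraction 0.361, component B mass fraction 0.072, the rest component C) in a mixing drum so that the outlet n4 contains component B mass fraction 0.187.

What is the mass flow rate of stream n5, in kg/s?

Let n5 be the unknown flow. Total out = 4030 + n5.
component B balance: 458.16 + 0.407·n5 = 0.187·(4030 + n5)
(0.407 − 0.187)·n5 = 0.187×4030 − 458.16 = 295.45
n5 = 295.45 / 0.220 = 1343 kg/s

1343 kg/s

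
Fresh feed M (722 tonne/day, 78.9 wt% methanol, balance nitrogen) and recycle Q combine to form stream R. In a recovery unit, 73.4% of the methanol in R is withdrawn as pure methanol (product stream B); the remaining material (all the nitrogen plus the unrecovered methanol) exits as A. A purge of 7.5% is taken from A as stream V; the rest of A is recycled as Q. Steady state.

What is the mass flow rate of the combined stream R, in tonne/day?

2787 tonne/day

nitrogen enters only via M and leaves only via the purge: 722×0.211 = 0.075×(nitrogen in A), and the recovery unit passes all nitrogen, so nitrogen in R = nitrogen in A = 2031.2 tonne/day.
methanol in R: m_A = 722×0.789 + (1−0.075)·(1−0.734)·m_A, so m_A = 569.66/0.7540 = 755.56 tonne/day.
R = 755.56 + 2031.2 = 2786.8 tonne/day.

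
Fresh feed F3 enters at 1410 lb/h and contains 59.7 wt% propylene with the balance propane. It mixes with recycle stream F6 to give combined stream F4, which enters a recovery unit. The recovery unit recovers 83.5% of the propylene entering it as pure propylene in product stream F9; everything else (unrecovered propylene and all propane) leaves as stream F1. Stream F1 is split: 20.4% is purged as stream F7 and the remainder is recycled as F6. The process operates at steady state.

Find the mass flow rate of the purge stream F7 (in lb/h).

propane enters only via F3 and leaves only via the purge: 1410×0.403 = 0.204×(propane in F1), and the recovery unit passes all propane, so propane in F4 = propane in F1 = 2785.4 lb/h.
propylene in F4: m_A = 1410×0.597 + (1−0.204)·(1−0.835)·m_A, so m_A = 841.77/0.8687 = 969.04 lb/h.
F1 = (1−0.835)×969.04 + 2785.4 = 2945.3 lb/h.
Purge F7 = 0.204×2945.3 = 600.85 lb/h.

600.8 lb/h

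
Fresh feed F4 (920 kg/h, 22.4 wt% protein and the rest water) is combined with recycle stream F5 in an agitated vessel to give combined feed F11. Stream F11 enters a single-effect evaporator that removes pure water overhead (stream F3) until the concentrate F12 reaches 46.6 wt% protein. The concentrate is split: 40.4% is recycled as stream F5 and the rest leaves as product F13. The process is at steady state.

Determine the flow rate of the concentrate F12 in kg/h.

742 kg/h

Overall protein balance (none leaves overhead): protein in fresh feed = protein in product, i.e. 920×0.224 = (1−0.404)·F12·0.466.
F12 = 206.08/(0.466×0.596) = 742 kg/h.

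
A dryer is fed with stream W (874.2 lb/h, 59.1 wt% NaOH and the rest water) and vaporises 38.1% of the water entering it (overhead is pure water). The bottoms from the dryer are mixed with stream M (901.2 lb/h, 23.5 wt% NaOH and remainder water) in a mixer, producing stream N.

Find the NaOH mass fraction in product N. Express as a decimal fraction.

Vapour removed = 0.381×0.409×874.2 = 136.23 lb/h; concentrate = 737.97 lb/h.
NaOH reaching the mixer = 516.65 (from concentrate) + 901.2×0.235 = 728.43 lb/h.
Product flow = 737.97 + 901.2 = 1639.2 lb/h; NaOH fraction = 0.4444.

0.4444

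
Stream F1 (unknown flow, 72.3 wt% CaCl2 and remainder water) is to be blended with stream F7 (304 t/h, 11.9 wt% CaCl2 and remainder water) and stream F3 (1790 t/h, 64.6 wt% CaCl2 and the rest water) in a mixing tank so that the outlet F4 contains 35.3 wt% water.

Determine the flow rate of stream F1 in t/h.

Let F1 be the unknown flow. Total out = 2094 + F1.
water balance: 901.48 + 0.277·F1 = 0.353·(2094 + F1)
(0.277 − 0.353)·F1 = 0.353×2094 − 901.48 = -162.3
F1 = -162.3 / -0.076 = 2135.6 t/h

2136 t/h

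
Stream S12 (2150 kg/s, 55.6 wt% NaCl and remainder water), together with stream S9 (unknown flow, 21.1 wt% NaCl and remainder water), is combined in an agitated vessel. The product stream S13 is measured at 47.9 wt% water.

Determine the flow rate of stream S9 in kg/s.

242.7 kg/s

Let S9 be the unknown flow. Total out = 2150 + S9.
water balance: 954.6 + 0.789·S9 = 0.479·(2150 + S9)
(0.789 − 0.479)·S9 = 0.479×2150 − 954.6 = 75.25
S9 = 75.25 / 0.310 = 242.74 kg/s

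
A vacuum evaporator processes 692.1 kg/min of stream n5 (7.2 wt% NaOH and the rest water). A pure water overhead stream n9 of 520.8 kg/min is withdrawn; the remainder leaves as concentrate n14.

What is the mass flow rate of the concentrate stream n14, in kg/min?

Concentrate = 692.1 − 520.8 = 171.3 kg/min.

171.3 kg/min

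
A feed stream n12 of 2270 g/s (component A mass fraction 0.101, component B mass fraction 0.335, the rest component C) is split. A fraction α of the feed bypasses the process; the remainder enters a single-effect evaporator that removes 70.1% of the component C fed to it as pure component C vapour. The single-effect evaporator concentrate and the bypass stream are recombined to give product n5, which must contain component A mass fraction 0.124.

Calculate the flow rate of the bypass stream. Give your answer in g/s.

All 2270×0.101 = 229.27 g/s of component A reaches n5, so n5 = 229.27/0.124 = 1849 g/s and vapour = 421.05 g/s.
The evaporator receives (1−α)·2270 of feed at 0.564 component C and removes 0.701 of that component C:
0.701×0.564×(1−α)×2270 = 421.05
(1−α) = 421.05/897.48 = 0.4691;  α = 0.5309.
Bypass flow = 0.5309×2270 = 1205 g/s.

1205 g/s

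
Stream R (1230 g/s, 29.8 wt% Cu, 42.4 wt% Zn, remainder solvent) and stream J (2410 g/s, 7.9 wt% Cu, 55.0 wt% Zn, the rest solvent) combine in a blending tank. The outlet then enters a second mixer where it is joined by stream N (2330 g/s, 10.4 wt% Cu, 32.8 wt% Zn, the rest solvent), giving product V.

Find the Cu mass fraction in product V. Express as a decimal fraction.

0.134

Overall, product flow = 5970 g/s.
Cu in = 1230×0.298 + 2410×0.079 + 2330×0.104 = 799.25 g/s.
Cu fraction in V = 0.134.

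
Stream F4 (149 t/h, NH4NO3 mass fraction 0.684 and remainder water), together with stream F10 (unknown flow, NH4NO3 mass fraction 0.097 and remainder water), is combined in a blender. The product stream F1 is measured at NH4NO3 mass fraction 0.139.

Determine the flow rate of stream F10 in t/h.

Let F10 be the unknown flow. Total out = 149 + F10.
NH4NO3 balance: 101.92 + 0.097·F10 = 0.139·(149 + F10)
(0.097 − 0.139)·F10 = 0.139×149 − 101.92 = -81.205
F10 = -81.205 / -0.042 = 1933.5 t/h

1933 t/h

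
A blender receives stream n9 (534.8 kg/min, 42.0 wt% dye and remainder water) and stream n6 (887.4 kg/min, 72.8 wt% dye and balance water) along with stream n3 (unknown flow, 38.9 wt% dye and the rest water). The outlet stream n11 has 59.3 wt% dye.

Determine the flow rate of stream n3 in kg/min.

Let n3 be the unknown flow. Total out = 1422.2 + n3.
dye balance: 870.64 + 0.389·n3 = 0.593·(1422.2 + n3)
(0.389 − 0.593)·n3 = 0.593×1422.2 − 870.64 = -27.279
n3 = -27.279 / -0.204 = 133.72 kg/min

133.7 kg/min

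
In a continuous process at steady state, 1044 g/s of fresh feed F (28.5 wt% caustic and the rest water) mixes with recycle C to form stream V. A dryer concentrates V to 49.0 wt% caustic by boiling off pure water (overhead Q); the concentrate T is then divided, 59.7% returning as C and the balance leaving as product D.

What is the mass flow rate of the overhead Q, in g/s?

Overall caustic balance (none leaves overhead): caustic in fresh feed = caustic in product, i.e. 1044×0.285 = (1−0.597)·T·0.490.
T = 297.54/(0.490×0.403) = 1506.8 g/s.
Recycle C = 0.597×1506.8 = 899.54 g/s.
Combined feed V = 1044 + 899.54 = 1943.5 g/s.
Overhead Q = V − T = 1943.5 − 1506.8 = 436.78 g/s.

436.8 g/s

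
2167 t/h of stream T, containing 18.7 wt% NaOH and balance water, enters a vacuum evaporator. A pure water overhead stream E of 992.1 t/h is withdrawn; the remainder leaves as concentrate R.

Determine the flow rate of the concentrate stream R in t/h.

1175 t/h

Concentrate = 2167 − 992.1 = 1174.9 t/h.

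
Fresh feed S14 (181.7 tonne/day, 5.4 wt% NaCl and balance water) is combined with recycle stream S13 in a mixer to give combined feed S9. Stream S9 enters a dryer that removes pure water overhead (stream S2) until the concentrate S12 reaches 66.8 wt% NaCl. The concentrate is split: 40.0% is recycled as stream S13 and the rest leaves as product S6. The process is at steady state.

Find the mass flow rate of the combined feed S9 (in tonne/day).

191.5 tonne/day

Overall NaCl balance (none leaves overhead): NaCl in fresh feed = NaCl in product, i.e. 181.7×0.054 = (1−0.400)·S12·0.668.
S12 = 9.8118/(0.668×0.600) = 24.481 tonne/day.
Recycle S13 = 0.400×24.481 = 9.7922 tonne/day.
Combined feed S9 = 181.7 + 9.7922 = 191.49 tonne/day.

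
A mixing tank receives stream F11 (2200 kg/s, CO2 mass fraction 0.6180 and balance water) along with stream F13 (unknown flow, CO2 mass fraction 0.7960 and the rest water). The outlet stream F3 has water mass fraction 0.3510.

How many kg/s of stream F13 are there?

463.9 kg/s

Let F13 be the unknown flow. Total out = 2200 + F13.
water balance: 840.4 + 0.204·F13 = 0.351·(2200 + F13)
(0.204 − 0.351)·F13 = 0.351×2200 − 840.4 = -68.2
F13 = -68.2 / -0.147 = 463.95 kg/s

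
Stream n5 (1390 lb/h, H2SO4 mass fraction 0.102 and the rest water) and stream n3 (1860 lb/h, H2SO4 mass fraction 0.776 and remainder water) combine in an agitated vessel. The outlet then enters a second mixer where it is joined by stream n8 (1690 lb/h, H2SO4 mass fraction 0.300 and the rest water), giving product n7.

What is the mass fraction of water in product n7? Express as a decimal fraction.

Overall, product flow = 4940 lb/h.
water in = 1390×0.898 + 1860×0.224 + 1690×0.700 = 2847.9 lb/h.
water fraction in n7 = 0.576.

0.576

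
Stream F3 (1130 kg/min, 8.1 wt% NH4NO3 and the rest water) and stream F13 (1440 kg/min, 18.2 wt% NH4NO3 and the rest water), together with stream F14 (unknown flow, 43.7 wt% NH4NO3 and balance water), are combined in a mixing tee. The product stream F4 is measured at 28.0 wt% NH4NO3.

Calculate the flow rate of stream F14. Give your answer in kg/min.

Let F14 be the unknown flow. Total out = 2570 + F14.
NH4NO3 balance: 353.61 + 0.437·F14 = 0.280·(2570 + F14)
(0.437 − 0.280)·F14 = 0.280×2570 − 353.61 = 365.99
F14 = 365.99 / 0.157 = 2331.1 kg/min

2331 kg/min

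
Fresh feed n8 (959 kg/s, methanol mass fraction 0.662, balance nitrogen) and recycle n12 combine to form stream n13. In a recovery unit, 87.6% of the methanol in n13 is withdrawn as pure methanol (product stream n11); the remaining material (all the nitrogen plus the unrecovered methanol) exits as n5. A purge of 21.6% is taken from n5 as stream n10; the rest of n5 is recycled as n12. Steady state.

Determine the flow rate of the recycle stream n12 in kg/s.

nitrogen enters only via n8 and leaves only via the purge: 959×0.338 = 0.216×(nitrogen in n5), and the recovery unit passes all nitrogen, so nitrogen in n13 = nitrogen in n5 = 1500.7 kg/s.
methanol in n13: m_A = 959×0.662 + (1−0.216)·(1−0.876)·m_A, so m_A = 634.86/0.9028 = 703.22 kg/s.
n5 = (1−0.876)×703.22 + 1500.7 = 1587.9 kg/s.
Recycle n12 = (1−0.216)×1587.9 = 1244.9 kg/s.

1245 kg/s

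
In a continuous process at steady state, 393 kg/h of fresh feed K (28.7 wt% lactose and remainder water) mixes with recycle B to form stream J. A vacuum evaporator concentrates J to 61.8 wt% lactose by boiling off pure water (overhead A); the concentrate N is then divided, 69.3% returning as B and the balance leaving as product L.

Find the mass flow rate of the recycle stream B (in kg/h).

Overall lactose balance (none leaves overhead): lactose in fresh feed = lactose in product, i.e. 393×0.287 = (1−0.693)·N·0.618.
N = 112.79/(0.618×0.307) = 594.49 kg/h.
Recycle B = 0.693×594.49 = 411.98 kg/h.

412 kg/h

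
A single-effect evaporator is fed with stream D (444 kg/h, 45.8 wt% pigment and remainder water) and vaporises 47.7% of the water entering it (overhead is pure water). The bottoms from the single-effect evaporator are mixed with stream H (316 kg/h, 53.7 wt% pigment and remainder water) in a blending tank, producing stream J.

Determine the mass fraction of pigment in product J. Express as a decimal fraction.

0.578

Vapour removed = 0.477×0.542×444 = 114.79 kg/h; concentrate = 329.21 kg/h.
pigment reaching the mixer = 203.35 (from concentrate) + 316×0.537 = 373.04 kg/h.
Product flow = 329.21 + 316 = 645.21 kg/h; pigment fraction = 0.578.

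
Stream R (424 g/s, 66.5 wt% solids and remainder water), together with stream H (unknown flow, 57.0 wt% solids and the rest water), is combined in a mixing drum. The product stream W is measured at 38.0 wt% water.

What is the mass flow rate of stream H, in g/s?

381.6 g/s

Let H be the unknown flow. Total out = 424 + H.
water balance: 142.04 + 0.430·H = 0.380·(424 + H)
(0.430 − 0.380)·H = 0.380×424 − 142.04 = 19.08
H = 19.08 / 0.050 = 381.6 g/s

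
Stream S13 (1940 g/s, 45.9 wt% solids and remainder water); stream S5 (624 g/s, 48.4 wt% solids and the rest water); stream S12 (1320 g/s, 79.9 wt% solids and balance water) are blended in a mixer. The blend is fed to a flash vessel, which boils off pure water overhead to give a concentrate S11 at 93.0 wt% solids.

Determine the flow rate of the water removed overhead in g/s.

solids entering = 1940×0.459 + 624×0.484 + 1320×0.799 = 2247.2 g/s.
All solids reports to S11, so S11 = 2247.2/0.930 = 2416.3 g/s.
Total feed = 3884 g/s; overhead = 3884 − 2416.3 = 1467.7 g/s.

1468 g/s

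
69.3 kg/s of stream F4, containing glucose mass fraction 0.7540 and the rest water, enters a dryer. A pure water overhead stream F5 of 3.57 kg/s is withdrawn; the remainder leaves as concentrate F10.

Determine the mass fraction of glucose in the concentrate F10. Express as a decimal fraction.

0.7950

glucose is not removed: 69.3×0.754 = 52.252 kg/s of glucose enters F10.
Concentrate = 69.3 − 3.57 = 65.73 kg/s.
Mass fraction = 52.252/65.73 = 0.7950.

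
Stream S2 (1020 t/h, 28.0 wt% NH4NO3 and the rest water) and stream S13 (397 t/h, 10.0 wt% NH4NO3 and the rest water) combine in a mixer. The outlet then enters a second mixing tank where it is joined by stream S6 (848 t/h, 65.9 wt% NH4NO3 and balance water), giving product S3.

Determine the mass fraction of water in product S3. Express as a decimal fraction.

Overall, product flow = 2265 t/h.
water in = 1020×0.720 + 397×0.900 + 848×0.341 = 1380.9 t/h.
water fraction in S3 = 0.610.

0.610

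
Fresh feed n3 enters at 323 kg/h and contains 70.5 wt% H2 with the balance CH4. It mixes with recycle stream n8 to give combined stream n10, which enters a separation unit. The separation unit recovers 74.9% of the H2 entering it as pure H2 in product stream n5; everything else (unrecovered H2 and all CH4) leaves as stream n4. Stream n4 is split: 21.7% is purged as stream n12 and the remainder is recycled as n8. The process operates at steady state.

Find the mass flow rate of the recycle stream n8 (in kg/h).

399.5 kg/h

CH4 enters only via n3 and leaves only via the purge: 323×0.295 = 0.217×(CH4 in n4), and the separation unit passes all CH4, so CH4 in n10 = CH4 in n4 = 439.1 kg/h.
H2 in n10: m_A = 323×0.705 + (1−0.217)·(1−0.749)·m_A, so m_A = 227.71/0.8035 = 283.42 kg/h.
n4 = (1−0.749)×283.42 + 439.1 = 510.24 kg/h.
Recycle n8 = (1−0.217)×510.24 = 399.52 kg/h.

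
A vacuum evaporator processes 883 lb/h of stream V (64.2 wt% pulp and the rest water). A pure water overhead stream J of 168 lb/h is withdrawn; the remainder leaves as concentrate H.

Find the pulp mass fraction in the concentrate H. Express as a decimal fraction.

pulp is not removed: 883×0.642 = 566.89 lb/h of pulp enters H.
Concentrate = 883 − 168 = 715 lb/h.
Mass fraction = 566.89/715 = 0.793.

0.793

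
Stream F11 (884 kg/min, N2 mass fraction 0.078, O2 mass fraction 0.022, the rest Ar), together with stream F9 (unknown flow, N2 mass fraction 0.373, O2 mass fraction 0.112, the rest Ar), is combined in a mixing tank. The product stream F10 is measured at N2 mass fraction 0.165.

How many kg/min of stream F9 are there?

369.8 kg/min

Let F9 be the unknown flow. Total out = 884 + F9.
N2 balance: 68.952 + 0.373·F9 = 0.165·(884 + F9)
(0.373 − 0.165)·F9 = 0.165×884 − 68.952 = 76.908
F9 = 76.908 / 0.208 = 369.75 kg/min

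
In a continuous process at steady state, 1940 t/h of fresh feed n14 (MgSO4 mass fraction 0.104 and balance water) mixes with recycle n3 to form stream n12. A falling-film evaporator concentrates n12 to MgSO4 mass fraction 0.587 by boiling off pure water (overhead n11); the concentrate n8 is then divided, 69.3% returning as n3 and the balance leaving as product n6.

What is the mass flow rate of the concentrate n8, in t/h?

Overall MgSO4 balance (none leaves overhead): MgSO4 in fresh feed = MgSO4 in product, i.e. 1940×0.104 = (1−0.693)·n8·0.587.
n8 = 201.76/(0.587×0.307) = 1119.6 t/h.

1120 t/h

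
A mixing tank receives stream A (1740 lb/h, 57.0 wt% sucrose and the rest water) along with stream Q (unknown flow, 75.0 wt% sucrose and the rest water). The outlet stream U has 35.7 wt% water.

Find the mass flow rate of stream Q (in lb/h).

Let Q be the unknown flow. Total out = 1740 + Q.
water balance: 748.2 + 0.250·Q = 0.357·(1740 + Q)
(0.250 − 0.357)·Q = 0.357×1740 − 748.2 = -127.02
Q = -127.02 / -0.107 = 1187.1 lb/h

1187 lb/h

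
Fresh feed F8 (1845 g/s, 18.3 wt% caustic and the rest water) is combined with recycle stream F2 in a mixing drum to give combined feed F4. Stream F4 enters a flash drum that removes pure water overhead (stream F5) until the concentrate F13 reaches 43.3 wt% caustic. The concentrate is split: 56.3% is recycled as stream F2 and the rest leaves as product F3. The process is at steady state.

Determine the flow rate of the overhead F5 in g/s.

Overall caustic balance (none leaves overhead): caustic in fresh feed = caustic in product, i.e. 1845×0.183 = (1−0.563)·F13·0.433.
F13 = 337.63/(0.433×0.437) = 1784.3 g/s.
Recycle F2 = 0.563×1784.3 = 1004.6 g/s.
Combined feed F4 = 1845 + 1004.6 = 2849.6 g/s.
Overhead F5 = F4 − F13 = 2849.6 − 1784.3 = 1065.2 g/s.

1065 g/s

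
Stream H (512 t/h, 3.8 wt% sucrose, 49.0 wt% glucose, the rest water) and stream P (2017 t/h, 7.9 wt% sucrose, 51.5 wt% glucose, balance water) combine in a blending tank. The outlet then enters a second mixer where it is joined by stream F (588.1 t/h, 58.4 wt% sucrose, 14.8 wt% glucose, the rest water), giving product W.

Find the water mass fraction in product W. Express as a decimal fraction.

Overall, product flow = 3117.1 t/h.
water in = 512×0.472 + 2017×0.406 + 588.1×0.268 = 1218.2 t/h.
water fraction in W = 0.391.

0.391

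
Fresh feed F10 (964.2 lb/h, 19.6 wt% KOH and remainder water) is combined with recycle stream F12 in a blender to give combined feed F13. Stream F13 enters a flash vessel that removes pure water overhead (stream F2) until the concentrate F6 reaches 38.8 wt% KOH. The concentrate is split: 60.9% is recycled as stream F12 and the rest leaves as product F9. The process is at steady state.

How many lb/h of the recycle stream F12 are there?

758.6 lb/h

Overall KOH balance (none leaves overhead): KOH in fresh feed = KOH in product, i.e. 964.2×0.196 = (1−0.609)·F6·0.388.
F6 = 188.98/(0.388×0.391) = 1245.7 lb/h.
Recycle F12 = 0.609×1245.7 = 758.63 lb/h.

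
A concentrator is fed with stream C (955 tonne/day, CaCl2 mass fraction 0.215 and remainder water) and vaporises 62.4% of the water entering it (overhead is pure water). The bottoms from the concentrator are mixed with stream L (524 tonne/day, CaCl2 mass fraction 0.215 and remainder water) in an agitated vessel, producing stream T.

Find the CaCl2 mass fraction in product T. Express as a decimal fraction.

Vapour removed = 0.624×0.785×955 = 467.8 tonne/day; concentrate = 487.2 tonne/day.
CaCl2 reaching the mixer = 205.32 (from concentrate) + 524×0.215 = 317.99 tonne/day.
Product flow = 487.2 + 524 = 1011.2 tonne/day; CaCl2 fraction = 0.314.

0.314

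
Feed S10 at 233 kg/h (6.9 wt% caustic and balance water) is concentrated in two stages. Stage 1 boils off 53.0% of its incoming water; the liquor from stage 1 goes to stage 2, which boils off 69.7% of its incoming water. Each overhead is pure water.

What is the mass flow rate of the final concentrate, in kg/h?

46.97 kg/h

water in feed = 233×0.931 = 216.92 kg/h.
After stage 1: water left = (1−0.530)×216.92 = 101.95; stream total = 118.03 kg/h.
After stage 2: water left = (1−0.697)×101.95 = 30.892; final concentrate = 46.969 kg/h.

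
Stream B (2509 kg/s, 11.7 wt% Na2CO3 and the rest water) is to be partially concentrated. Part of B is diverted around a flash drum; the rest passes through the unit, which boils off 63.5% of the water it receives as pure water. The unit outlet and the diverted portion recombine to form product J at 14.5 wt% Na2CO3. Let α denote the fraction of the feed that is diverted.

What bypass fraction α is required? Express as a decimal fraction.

All 2509×0.117 = 293.55 kg/s of Na2CO3 reaches J, so J = 293.55/0.145 = 2024.5 kg/s and vapour = 484.5 kg/s.
The evaporator receives (1−α)·2509 of feed at 0.883 water and removes 0.635 of that water:
0.635×0.883×(1−α)×2509 = 484.5
(1−α) = 484.5/1406.8 = 0.3444;  α = 0.6556.

0.656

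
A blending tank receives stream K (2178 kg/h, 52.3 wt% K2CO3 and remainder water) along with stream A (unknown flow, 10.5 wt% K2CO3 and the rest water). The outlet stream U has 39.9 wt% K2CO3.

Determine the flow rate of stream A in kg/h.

Let A be the unknown flow. Total out = 2178 + A.
K2CO3 balance: 1139.1 + 0.105·A = 0.399·(2178 + A)
(0.105 − 0.399)·A = 0.399×2178 − 1139.1 = -270.07
A = -270.07 / -0.294 = 918.61 kg/h

918.6 kg/h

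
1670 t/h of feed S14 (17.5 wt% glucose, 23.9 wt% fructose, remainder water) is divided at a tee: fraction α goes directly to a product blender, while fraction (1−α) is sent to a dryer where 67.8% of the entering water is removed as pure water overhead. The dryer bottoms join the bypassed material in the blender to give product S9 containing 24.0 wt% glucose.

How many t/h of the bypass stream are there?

All 1670×0.175 = 292.25 t/h of glucose reaches S9, so S9 = 292.25/0.240 = 1217.7 t/h and vapour = 452.29 t/h.
The evaporator receives (1−α)·1670 of feed at 0.586 water and removes 0.678 of that water:
0.678×0.586×(1−α)×1670 = 452.29
(1−α) = 452.29/663.5 = 0.6817;  α = 0.3183.
Bypass flow = 0.3183×1670 = 531.61 t/h.

531.6 t/h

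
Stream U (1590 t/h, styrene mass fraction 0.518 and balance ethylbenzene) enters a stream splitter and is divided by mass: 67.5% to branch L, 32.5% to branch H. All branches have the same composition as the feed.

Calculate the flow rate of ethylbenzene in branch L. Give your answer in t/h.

Branch L total = 0.675×1590 = 1073.2 t/h.
ethylbenzene in L = 0.482×1073.2 = 517.31 t/h.

517.3 t/h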